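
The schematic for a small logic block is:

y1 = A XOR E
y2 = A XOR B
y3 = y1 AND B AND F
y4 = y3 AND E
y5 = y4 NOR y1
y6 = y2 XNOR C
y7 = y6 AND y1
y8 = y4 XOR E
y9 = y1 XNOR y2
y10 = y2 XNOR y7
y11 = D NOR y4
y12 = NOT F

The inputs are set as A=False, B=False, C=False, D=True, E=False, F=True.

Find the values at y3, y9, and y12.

y3 = False  y9 = True  y12 = False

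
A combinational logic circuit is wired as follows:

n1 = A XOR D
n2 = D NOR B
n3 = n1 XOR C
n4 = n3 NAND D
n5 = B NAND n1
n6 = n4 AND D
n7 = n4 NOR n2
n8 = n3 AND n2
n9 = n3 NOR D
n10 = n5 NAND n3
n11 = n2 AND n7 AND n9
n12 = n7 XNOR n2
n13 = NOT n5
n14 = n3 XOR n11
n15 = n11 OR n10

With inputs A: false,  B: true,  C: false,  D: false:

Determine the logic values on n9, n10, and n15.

n9 = true; n10 = true; n15 = true

n1 = A XOR D = false XOR false = false
n2 = D NOR B = false NOR true = false
n3 = n1 XOR C = false XOR false = false
n4 = n3 NAND D = false NAND false = true
n5 = B NAND n1 = true NAND false = true
n7 = n4 NOR n2 = true NOR false = false
n9 = n3 NOR D = false NOR false = true
n10 = n5 NAND n3 = true NAND false = true
n11 = n2 AND n7 AND n9 = false AND false AND true = false
n15 = n11 OR n10 = false OR true = true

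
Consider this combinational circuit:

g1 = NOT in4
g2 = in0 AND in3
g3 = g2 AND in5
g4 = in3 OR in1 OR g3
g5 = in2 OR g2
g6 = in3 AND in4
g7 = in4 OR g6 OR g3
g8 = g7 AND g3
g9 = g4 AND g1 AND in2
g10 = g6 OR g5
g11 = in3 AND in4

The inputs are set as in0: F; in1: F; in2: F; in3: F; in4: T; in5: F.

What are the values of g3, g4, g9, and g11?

g3 = F, g4 = F, g9 = F, g11 = F

g1 = NOT in4 = NOT T = F
g2 = in0 AND in3 = F AND F = F
g3 = g2 AND in5 = F AND F = F
g4 = in3 OR in1 OR g3 = F OR F OR F = F
g9 = g4 AND g1 AND in2 = F AND F AND F = F
g11 = in3 AND in4 = F AND T = F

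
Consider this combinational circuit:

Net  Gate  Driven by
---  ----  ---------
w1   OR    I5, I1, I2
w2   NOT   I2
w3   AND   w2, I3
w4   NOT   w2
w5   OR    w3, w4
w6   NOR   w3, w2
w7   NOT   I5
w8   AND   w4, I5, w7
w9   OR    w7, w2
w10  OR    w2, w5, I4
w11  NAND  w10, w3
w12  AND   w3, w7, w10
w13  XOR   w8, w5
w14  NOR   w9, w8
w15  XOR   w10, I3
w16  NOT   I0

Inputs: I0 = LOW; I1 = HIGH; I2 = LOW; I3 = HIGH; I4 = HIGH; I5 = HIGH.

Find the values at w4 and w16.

w4 = LOW  w16 = HIGH

w2 = NOT I2 = NOT LOW = HIGH
w4 = NOT w2 = NOT HIGH = LOW
w16 = NOT I0 = NOT LOW = HIGH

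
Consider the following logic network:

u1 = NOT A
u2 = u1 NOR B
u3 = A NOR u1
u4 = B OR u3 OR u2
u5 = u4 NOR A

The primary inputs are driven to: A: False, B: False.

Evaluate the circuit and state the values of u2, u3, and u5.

u2 = False  u3 = False  u5 = True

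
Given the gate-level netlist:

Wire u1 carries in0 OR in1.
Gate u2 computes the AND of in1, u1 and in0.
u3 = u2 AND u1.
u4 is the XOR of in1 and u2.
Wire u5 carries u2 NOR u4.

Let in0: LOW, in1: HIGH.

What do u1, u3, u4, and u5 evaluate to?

u1 = in0 OR in1 = LOW OR HIGH = HIGH
u2 = in1 AND u1 AND in0 = HIGH AND HIGH AND LOW = LOW
u3 = u2 AND u1 = LOW AND HIGH = LOW
u4 = in1 XOR u2 = HIGH XOR LOW = HIGH
u5 = u2 NOR u4 = LOW NOR HIGH = LOW

u1 = HIGH, u3 = LOW, u4 = HIGH, u5 = LOW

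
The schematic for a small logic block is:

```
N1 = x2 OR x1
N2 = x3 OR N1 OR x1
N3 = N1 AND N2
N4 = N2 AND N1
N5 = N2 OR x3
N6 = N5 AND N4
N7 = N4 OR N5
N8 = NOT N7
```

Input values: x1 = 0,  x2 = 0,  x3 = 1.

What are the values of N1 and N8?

N1 = 0; N8 = 0

N1 = x2 OR x1 = 0 OR 0 = 0
N2 = x3 OR N1 OR x1 = 1 OR 0 OR 0 = 1
N4 = N2 AND N1 = 1 AND 0 = 0
N5 = N2 OR x3 = 1 OR 1 = 1
N7 = N4 OR N5 = 0 OR 1 = 1
N8 = NOT N7 = NOT 1 = 0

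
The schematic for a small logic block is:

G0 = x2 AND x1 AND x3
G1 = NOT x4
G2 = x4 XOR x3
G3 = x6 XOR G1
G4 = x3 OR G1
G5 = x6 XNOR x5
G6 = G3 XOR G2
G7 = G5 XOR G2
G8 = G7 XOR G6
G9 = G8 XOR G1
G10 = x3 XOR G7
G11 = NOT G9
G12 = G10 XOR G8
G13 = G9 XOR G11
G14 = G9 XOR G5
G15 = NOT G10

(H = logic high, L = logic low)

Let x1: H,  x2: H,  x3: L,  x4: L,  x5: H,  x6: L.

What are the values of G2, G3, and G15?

G1 = NOT x4 = NOT L = H
G2 = x4 XOR x3 = L XOR L = L
G3 = x6 XOR G1 = L XOR H = H
G5 = x6 XNOR x5 = L XNOR H = L
G7 = G5 XOR G2 = L XOR L = L
G10 = x3 XOR G7 = L XOR L = L
G15 = NOT G10 = NOT L = H

G2 = L, G3 = H, G15 = H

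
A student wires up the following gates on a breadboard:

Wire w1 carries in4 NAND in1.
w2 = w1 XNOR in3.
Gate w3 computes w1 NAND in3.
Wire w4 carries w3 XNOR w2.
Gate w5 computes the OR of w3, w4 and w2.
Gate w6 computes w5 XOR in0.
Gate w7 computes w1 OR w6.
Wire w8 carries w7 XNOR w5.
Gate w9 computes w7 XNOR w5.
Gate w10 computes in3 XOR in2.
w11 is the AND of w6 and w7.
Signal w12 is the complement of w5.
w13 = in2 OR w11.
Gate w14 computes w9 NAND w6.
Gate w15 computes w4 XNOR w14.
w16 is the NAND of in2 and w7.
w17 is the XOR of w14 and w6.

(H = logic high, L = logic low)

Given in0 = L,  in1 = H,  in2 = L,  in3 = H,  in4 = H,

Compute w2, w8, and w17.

w2 = L  w8 = H  w17 = H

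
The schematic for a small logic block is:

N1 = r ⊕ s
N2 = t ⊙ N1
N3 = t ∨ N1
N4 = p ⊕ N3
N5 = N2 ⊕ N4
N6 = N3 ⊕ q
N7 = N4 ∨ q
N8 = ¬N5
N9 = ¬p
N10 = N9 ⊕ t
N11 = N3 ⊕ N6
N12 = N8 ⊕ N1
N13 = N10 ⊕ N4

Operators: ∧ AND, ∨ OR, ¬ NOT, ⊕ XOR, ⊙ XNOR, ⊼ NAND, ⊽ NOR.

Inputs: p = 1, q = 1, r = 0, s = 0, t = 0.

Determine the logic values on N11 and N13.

N1 = r XOR s = 0 XOR 0 = 0
N3 = t OR N1 = 0 OR 0 = 0
N4 = p XOR N3 = 1 XOR 0 = 1
N6 = N3 XOR q = 0 XOR 1 = 1
N9 = NOT p = NOT 1 = 0
N10 = N9 XOR t = 0 XOR 0 = 0
N11 = N3 XOR N6 = 0 XOR 1 = 1
N13 = N10 XOR N4 = 0 XOR 1 = 1

N11 = 1, N13 = 1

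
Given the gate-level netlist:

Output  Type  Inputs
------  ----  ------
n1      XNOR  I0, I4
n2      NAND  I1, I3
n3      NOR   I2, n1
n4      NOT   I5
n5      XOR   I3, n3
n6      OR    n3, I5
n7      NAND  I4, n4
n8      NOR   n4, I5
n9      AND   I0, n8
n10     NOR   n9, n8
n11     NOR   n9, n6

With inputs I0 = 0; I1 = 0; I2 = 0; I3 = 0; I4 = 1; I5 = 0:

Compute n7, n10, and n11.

n1 = I0 XNOR I4 = 0 XNOR 1 = 0
n3 = I2 NOR n1 = 0 NOR 0 = 1
n4 = NOT I5 = NOT 0 = 1
n6 = n3 OR I5 = 1 OR 0 = 1
n7 = I4 NAND n4 = 1 NAND 1 = 0
n8 = n4 NOR I5 = 1 NOR 0 = 0
n9 = I0 AND n8 = 0 AND 0 = 0
n10 = n9 NOR n8 = 0 NOR 0 = 1
n11 = n9 NOR n6 = 0 NOR 1 = 0

n7 = 0; n10 = 1; n11 = 0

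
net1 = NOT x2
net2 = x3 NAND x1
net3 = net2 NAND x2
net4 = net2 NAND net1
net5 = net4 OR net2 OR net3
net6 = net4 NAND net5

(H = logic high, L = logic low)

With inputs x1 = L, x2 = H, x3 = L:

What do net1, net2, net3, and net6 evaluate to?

net1 = L; net2 = H; net3 = L; net6 = L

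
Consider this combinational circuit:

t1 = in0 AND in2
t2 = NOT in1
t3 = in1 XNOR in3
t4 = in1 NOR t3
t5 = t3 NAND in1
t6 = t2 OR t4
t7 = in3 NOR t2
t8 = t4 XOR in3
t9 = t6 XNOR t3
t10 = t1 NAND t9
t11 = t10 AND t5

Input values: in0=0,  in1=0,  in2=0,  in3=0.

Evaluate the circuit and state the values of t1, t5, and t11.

t1 = 0, t5 = 1, t11 = 1

t1 = in0 AND in2 = 0 AND 0 = 0
t2 = NOT in1 = NOT 0 = 1
t3 = in1 XNOR in3 = 0 XNOR 0 = 1
t4 = in1 NOR t3 = 0 NOR 1 = 0
t5 = t3 NAND in1 = 1 NAND 0 = 1
t6 = t2 OR t4 = 1 OR 0 = 1
t9 = t6 XNOR t3 = 1 XNOR 1 = 1
t10 = t1 NAND t9 = 0 NAND 1 = 1
t11 = t10 AND t5 = 1 AND 1 = 1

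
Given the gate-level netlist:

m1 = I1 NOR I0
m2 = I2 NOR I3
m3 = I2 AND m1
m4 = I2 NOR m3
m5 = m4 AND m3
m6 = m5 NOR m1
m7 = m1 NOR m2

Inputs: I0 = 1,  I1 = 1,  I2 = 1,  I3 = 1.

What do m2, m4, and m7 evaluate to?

m1 = I1 NOR I0 = 1 NOR 1 = 0
m2 = I2 NOR I3 = 1 NOR 1 = 0
m3 = I2 AND m1 = 1 AND 0 = 0
m4 = I2 NOR m3 = 1 NOR 0 = 0
m7 = m1 NOR m2 = 0 NOR 0 = 1

m2 = 0  m4 = 0  m7 = 1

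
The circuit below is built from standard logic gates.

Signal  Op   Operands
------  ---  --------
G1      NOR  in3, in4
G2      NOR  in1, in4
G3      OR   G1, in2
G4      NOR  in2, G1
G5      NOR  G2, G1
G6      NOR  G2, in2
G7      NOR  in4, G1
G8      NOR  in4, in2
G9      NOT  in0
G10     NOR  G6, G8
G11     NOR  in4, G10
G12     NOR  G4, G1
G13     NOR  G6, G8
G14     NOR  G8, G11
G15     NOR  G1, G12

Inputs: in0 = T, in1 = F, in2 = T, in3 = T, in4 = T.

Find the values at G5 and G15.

G1 = in3 NOR in4 = T NOR T = F
G2 = in1 NOR in4 = F NOR T = F
G4 = in2 NOR G1 = T NOR F = F
G5 = G2 NOR G1 = F NOR F = T
G12 = G4 NOR G1 = F NOR F = T
G15 = G1 NOR G12 = F NOR T = F

G5 = T; G15 = F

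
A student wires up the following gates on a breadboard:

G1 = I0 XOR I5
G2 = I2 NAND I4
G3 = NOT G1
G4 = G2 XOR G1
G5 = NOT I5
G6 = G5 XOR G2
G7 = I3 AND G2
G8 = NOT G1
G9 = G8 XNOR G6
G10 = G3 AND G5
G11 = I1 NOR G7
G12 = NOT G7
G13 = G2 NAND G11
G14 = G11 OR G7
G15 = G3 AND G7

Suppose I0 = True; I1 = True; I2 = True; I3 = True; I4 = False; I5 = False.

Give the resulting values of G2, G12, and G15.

G1 = I0 XOR I5 = True XOR False = True
G2 = I2 NAND I4 = True NAND False = True
G3 = NOT G1 = NOT True = False
G7 = I3 AND G2 = True AND True = True
G12 = NOT G7 = NOT True = False
G15 = G3 AND G7 = False AND True = False

G2 = True, G12 = False, G15 = False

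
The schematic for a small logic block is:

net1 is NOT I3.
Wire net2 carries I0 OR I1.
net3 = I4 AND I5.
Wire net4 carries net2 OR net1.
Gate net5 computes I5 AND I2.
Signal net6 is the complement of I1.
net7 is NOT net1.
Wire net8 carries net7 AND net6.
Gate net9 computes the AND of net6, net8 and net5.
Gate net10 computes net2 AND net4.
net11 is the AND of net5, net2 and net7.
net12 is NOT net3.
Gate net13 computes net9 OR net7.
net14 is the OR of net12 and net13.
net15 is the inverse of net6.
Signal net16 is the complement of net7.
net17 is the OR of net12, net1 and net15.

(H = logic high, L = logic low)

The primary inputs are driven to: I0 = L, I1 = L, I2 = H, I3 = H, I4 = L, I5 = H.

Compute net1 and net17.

net1 = L, net17 = H

net1 = NOT I3 = NOT H = L
net3 = I4 AND I5 = L AND H = L
net6 = NOT I1 = NOT L = H
net12 = NOT net3 = NOT L = H
net15 = NOT net6 = NOT H = L
net17 = net12 OR net1 OR net15 = H OR L OR L = H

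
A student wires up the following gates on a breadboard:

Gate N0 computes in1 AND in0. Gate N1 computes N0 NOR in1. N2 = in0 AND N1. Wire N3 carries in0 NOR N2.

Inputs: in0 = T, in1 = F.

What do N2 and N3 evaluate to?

N2 = T, N3 = F

N0 = in1 AND in0 = F AND T = F
N1 = N0 NOR in1 = F NOR F = T
N2 = in0 AND N1 = T AND T = T
N3 = in0 NOR N2 = T NOR T = F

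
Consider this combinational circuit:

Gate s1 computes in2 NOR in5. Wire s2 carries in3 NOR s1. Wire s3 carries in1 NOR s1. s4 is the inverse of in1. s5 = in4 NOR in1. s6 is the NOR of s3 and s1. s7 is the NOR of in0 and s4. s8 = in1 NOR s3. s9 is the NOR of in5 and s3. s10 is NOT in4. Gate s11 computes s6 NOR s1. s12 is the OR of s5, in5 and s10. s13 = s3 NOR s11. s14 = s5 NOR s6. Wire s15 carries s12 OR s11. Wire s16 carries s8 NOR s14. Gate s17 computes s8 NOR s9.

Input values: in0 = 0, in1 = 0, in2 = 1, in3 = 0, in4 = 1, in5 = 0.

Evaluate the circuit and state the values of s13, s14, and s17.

s1 = in2 NOR in5 = 1 NOR 0 = 0
s3 = in1 NOR s1 = 0 NOR 0 = 1
s5 = in4 NOR in1 = 1 NOR 0 = 0
s6 = s3 NOR s1 = 1 NOR 0 = 0
s8 = in1 NOR s3 = 0 NOR 1 = 0
s9 = in5 NOR s3 = 0 NOR 1 = 0
s11 = s6 NOR s1 = 0 NOR 0 = 1
s13 = s3 NOR s11 = 1 NOR 1 = 0
s14 = s5 NOR s6 = 0 NOR 0 = 1
s17 = s8 NOR s9 = 0 NOR 0 = 1

s13 = 0, s14 = 1, s17 = 1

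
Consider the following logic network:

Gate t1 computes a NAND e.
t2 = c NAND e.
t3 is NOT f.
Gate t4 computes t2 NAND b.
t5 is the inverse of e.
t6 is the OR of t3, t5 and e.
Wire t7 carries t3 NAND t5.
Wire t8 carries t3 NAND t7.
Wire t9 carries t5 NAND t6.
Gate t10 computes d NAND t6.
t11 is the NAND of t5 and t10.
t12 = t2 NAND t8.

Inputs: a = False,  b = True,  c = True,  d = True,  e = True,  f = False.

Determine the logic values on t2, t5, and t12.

t2 = False  t5 = False  t12 = True

t2 = c NAND e = True NAND True = False
t3 = NOT f = NOT False = True
t5 = NOT e = NOT True = False
t7 = t3 NAND t5 = True NAND False = True
t8 = t3 NAND t7 = True NAND True = False
t12 = t2 NAND t8 = False NAND False = True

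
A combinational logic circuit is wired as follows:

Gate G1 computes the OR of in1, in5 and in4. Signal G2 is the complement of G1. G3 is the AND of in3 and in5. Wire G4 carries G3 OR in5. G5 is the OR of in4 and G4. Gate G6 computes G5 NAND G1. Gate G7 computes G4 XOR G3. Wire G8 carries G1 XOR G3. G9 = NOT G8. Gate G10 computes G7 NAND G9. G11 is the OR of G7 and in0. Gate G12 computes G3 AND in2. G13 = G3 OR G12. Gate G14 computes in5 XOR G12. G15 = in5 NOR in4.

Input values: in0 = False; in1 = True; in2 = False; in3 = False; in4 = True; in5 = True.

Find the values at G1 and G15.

G1 = in1 OR in5 OR in4 = True OR True OR True = True
G15 = in5 NOR in4 = True NOR True = False

G1 = True, G15 = False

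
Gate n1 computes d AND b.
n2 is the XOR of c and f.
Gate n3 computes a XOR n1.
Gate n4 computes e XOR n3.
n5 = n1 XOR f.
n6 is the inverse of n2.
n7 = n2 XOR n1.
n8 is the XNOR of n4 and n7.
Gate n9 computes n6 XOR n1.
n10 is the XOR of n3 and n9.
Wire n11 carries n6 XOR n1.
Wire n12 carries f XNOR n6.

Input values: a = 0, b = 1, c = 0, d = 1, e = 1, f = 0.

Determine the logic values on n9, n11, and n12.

n1 = d AND b = 1 AND 1 = 1
n2 = c XOR f = 0 XOR 0 = 0
n6 = NOT n2 = NOT 0 = 1
n9 = n6 XOR n1 = 1 XOR 1 = 0
n11 = n6 XOR n1 = 1 XOR 1 = 0
n12 = f XNOR n6 = 0 XNOR 1 = 0

n9 = 0, n11 = 0, n12 = 0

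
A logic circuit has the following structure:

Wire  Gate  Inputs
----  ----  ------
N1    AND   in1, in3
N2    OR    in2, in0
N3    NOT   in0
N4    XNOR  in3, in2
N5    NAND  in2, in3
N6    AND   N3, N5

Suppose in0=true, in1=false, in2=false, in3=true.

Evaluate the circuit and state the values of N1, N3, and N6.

N1 = false  N3 = false  N6 = false

N1 = in1 AND in3 = false AND true = false
N3 = NOT in0 = NOT true = false
N5 = in2 NAND in3 = false NAND true = true
N6 = N3 AND N5 = false AND true = false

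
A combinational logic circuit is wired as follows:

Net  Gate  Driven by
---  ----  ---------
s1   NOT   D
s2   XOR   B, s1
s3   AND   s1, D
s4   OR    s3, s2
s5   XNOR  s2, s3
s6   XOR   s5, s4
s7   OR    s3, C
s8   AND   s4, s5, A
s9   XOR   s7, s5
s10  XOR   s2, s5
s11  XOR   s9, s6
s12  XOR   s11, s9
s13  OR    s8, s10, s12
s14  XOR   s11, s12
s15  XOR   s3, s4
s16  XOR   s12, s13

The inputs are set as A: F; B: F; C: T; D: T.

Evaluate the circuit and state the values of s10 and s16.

s10 = T, s16 = F

s1 = NOT D = NOT T = F
s2 = B XOR s1 = F XOR F = F
s3 = s1 AND D = F AND T = F
s4 = s3 OR s2 = F OR F = F
s5 = s2 XNOR s3 = F XNOR F = T
s6 = s5 XOR s4 = T XOR F = T
s7 = s3 OR C = F OR T = T
s8 = s4 AND s5 AND A = F AND T AND F = F
s9 = s7 XOR s5 = T XOR T = F
s10 = s2 XOR s5 = F XOR T = T
s11 = s9 XOR s6 = F XOR T = T
s12 = s11 XOR s9 = T XOR F = T
s13 = s8 OR s10 OR s12 = F OR T OR T = T
s16 = s12 XOR s13 = T XOR T = F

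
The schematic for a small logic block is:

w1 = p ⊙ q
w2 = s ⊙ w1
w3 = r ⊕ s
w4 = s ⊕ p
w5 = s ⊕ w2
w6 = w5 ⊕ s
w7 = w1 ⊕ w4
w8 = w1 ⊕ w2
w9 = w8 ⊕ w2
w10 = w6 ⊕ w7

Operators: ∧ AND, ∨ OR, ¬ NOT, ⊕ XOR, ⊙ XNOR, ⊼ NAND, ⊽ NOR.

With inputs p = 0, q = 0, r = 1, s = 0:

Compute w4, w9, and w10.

w4 = 0, w9 = 1, w10 = 1

w1 = p XNOR q = 0 XNOR 0 = 1
w2 = s XNOR w1 = 0 XNOR 1 = 0
w4 = s XOR p = 0 XOR 0 = 0
w5 = s XOR w2 = 0 XOR 0 = 0
w6 = w5 XOR s = 0 XOR 0 = 0
w7 = w1 XOR w4 = 1 XOR 0 = 1
w8 = w1 XOR w2 = 1 XOR 0 = 1
w9 = w8 XOR w2 = 1 XOR 0 = 1
w10 = w6 XOR w7 = 0 XOR 1 = 1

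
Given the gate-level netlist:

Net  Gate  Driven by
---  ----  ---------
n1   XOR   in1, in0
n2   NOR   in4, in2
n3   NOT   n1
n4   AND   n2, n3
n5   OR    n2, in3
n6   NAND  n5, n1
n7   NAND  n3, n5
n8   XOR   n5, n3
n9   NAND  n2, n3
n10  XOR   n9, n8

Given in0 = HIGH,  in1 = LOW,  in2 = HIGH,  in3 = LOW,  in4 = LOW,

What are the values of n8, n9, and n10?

n8 = LOW, n9 = HIGH, n10 = HIGH

n1 = in1 XOR in0 = LOW XOR HIGH = HIGH
n2 = in4 NOR in2 = LOW NOR HIGH = LOW
n3 = NOT n1 = NOT HIGH = LOW
n5 = n2 OR in3 = LOW OR LOW = LOW
n8 = n5 XOR n3 = LOW XOR LOW = LOW
n9 = n2 NAND n3 = LOW NAND LOW = HIGH
n10 = n9 XOR n8 = HIGH XOR LOW = HIGH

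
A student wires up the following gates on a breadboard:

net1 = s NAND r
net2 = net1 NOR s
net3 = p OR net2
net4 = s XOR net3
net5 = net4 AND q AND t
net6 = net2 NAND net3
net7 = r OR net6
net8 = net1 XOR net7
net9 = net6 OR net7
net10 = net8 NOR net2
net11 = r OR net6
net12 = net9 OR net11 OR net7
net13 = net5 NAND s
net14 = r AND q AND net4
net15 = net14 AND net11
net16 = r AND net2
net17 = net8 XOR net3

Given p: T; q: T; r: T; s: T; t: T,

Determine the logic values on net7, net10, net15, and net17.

net1 = s NAND r = T NAND T = F
net2 = net1 NOR s = F NOR T = F
net3 = p OR net2 = T OR F = T
net4 = s XOR net3 = T XOR T = F
net6 = net2 NAND net3 = F NAND T = T
net7 = r OR net6 = T OR T = T
net8 = net1 XOR net7 = F XOR T = T
net10 = net8 NOR net2 = T NOR F = F
net11 = r OR net6 = T OR T = T
net14 = r AND q AND net4 = T AND T AND F = F
net15 = net14 AND net11 = F AND T = F
net17 = net8 XOR net3 = T XOR T = F

net7 = T; net10 = F; net15 = F; net17 = F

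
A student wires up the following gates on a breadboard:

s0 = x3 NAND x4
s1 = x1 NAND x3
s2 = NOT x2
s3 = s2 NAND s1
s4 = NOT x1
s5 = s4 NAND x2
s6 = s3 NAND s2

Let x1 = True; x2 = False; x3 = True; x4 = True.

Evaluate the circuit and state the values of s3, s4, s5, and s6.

s1 = x1 NAND x3 = True NAND True = False
s2 = NOT x2 = NOT False = True
s3 = s2 NAND s1 = True NAND False = True
s4 = NOT x1 = NOT True = False
s5 = s4 NAND x2 = False NAND False = True
s6 = s3 NAND s2 = True NAND True = False

s3 = True; s4 = False; s5 = True; s6 = False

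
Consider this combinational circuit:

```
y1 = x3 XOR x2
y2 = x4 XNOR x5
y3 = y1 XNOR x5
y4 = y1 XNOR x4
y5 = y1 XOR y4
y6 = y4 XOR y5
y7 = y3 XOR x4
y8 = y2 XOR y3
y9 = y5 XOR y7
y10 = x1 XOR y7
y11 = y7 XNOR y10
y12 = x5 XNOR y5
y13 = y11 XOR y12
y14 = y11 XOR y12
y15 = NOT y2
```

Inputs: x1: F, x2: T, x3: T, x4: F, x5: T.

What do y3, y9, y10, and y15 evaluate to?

y1 = x3 XOR x2 = T XOR T = F
y2 = x4 XNOR x5 = F XNOR T = F
y3 = y1 XNOR x5 = F XNOR T = F
y4 = y1 XNOR x4 = F XNOR F = T
y5 = y1 XOR y4 = F XOR T = T
y7 = y3 XOR x4 = F XOR F = F
y9 = y5 XOR y7 = T XOR F = T
y10 = x1 XOR y7 = F XOR F = F
y15 = NOT y2 = NOT F = T

y3 = F, y9 = T, y10 = F, y15 = T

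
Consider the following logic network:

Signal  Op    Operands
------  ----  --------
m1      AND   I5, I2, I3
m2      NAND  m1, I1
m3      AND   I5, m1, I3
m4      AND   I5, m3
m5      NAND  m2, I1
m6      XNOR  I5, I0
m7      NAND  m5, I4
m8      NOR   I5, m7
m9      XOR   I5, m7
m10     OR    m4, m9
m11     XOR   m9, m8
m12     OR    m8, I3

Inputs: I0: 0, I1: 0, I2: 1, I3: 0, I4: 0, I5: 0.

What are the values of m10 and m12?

m1 = I5 AND I2 AND I3 = 0 AND 1 AND 0 = 0
m2 = m1 NAND I1 = 0 NAND 0 = 1
m3 = I5 AND m1 AND I3 = 0 AND 0 AND 0 = 0
m4 = I5 AND m3 = 0 AND 0 = 0
m5 = m2 NAND I1 = 1 NAND 0 = 1
m7 = m5 NAND I4 = 1 NAND 0 = 1
m8 = I5 NOR m7 = 0 NOR 1 = 0
m9 = I5 XOR m7 = 0 XOR 1 = 1
m10 = m4 OR m9 = 0 OR 1 = 1
m12 = m8 OR I3 = 0 OR 0 = 0

m10 = 1; m12 = 0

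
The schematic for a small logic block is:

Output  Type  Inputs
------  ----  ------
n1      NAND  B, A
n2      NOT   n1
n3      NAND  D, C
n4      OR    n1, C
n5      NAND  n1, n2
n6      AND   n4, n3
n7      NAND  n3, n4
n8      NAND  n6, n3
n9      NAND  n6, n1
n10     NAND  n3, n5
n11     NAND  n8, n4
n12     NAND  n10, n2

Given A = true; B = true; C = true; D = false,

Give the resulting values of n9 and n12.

n9 = true  n12 = true

n1 = B NAND A = true NAND true = false
n2 = NOT n1 = NOT false = true
n3 = D NAND C = false NAND true = true
n4 = n1 OR C = false OR true = true
n5 = n1 NAND n2 = false NAND true = true
n6 = n4 AND n3 = true AND true = true
n9 = n6 NAND n1 = true NAND false = true
n10 = n3 NAND n5 = true NAND true = false
n12 = n10 NAND n2 = false NAND true = true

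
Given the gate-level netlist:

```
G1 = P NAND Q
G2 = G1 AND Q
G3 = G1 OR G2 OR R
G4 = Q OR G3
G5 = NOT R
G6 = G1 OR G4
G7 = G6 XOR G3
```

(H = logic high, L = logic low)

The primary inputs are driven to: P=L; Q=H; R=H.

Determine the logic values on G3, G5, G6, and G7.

G1 = P NAND Q = L NAND H = H
G2 = G1 AND Q = H AND H = H
G3 = G1 OR G2 OR R = H OR H OR H = H
G4 = Q OR G3 = H OR H = H
G5 = NOT R = NOT H = L
G6 = G1 OR G4 = H OR H = H
G7 = G6 XOR G3 = H XOR H = L

G3 = H; G5 = L; G6 = H; G7 = L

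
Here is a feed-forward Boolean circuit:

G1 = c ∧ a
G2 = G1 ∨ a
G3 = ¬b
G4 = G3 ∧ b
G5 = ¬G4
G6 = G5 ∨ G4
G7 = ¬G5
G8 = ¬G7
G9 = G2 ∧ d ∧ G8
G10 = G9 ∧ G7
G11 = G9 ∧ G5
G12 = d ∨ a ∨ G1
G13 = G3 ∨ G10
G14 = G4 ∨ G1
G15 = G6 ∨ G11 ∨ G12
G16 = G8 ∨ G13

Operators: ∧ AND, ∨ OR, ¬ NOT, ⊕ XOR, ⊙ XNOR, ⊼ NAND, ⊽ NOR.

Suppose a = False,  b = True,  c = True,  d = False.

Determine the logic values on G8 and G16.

G8 = True  G16 = True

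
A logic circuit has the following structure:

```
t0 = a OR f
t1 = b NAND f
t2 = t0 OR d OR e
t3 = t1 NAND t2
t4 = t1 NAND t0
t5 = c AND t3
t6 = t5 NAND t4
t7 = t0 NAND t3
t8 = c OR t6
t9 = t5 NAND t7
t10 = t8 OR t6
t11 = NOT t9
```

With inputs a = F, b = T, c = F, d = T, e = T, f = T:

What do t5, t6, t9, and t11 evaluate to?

t5 = F, t6 = T, t9 = T, t11 = F

t0 = a OR f = F OR T = T
t1 = b NAND f = T NAND T = F
t2 = t0 OR d OR e = T OR T OR T = T
t3 = t1 NAND t2 = F NAND T = T
t4 = t1 NAND t0 = F NAND T = T
t5 = c AND t3 = F AND T = F
t6 = t5 NAND t4 = F NAND T = T
t7 = t0 NAND t3 = T NAND T = F
t9 = t5 NAND t7 = F NAND F = T
t11 = NOT t9 = NOT T = F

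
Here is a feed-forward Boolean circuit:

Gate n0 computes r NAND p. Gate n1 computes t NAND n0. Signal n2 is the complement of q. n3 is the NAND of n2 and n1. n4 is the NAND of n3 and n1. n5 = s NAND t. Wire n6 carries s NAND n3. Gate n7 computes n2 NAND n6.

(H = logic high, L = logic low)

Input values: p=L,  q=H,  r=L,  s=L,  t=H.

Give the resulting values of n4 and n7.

n0 = r NAND p = L NAND L = H
n1 = t NAND n0 = H NAND H = L
n2 = NOT q = NOT H = L
n3 = n2 NAND n1 = L NAND L = H
n4 = n3 NAND n1 = H NAND L = H
n6 = s NAND n3 = L NAND H = H
n7 = n2 NAND n6 = L NAND H = H

n4 = H, n7 = H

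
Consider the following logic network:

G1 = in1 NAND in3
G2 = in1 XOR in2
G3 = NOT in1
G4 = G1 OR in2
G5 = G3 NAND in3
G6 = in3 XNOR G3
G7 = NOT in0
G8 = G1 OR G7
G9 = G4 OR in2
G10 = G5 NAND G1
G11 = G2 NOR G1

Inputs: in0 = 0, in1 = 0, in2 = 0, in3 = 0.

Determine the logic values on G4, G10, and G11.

G4 = 1, G10 = 0, G11 = 0

G1 = in1 NAND in3 = 0 NAND 0 = 1
G2 = in1 XOR in2 = 0 XOR 0 = 0
G3 = NOT in1 = NOT 0 = 1
G4 = G1 OR in2 = 1 OR 0 = 1
G5 = G3 NAND in3 = 1 NAND 0 = 1
G10 = G5 NAND G1 = 1 NAND 1 = 0
G11 = G2 NOR G1 = 0 NOR 1 = 0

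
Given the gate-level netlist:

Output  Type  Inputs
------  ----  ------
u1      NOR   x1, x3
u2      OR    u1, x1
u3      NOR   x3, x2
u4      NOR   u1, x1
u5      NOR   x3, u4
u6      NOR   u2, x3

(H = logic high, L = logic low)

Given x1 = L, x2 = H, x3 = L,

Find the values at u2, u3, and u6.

u1 = x1 NOR x3 = L NOR L = H
u2 = u1 OR x1 = H OR L = H
u3 = x3 NOR x2 = L NOR H = L
u6 = u2 NOR x3 = H NOR L = L

u2 = H, u3 = L, u6 = L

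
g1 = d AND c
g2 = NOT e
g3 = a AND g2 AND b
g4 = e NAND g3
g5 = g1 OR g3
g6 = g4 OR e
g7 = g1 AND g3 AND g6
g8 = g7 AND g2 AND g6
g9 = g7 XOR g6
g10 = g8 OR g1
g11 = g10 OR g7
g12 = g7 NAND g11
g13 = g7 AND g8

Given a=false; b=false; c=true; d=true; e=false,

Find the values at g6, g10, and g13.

g1 = d AND c = true AND true = true
g2 = NOT e = NOT false = true
g3 = a AND g2 AND b = false AND true AND false = false
g4 = e NAND g3 = false NAND false = true
g6 = g4 OR e = true OR false = true
g7 = g1 AND g3 AND g6 = true AND false AND true = false
g8 = g7 AND g2 AND g6 = false AND true AND true = false
g10 = g8 OR g1 = false OR true = true
g13 = g7 AND g8 = false AND false = false

g6 = true  g10 = true  g13 = false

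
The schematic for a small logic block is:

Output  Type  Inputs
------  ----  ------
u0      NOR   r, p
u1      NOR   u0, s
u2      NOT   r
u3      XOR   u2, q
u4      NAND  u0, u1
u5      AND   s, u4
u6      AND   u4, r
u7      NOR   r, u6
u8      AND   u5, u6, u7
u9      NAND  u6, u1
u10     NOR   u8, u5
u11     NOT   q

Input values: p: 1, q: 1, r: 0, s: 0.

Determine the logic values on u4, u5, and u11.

u4 = 1; u5 = 0; u11 = 0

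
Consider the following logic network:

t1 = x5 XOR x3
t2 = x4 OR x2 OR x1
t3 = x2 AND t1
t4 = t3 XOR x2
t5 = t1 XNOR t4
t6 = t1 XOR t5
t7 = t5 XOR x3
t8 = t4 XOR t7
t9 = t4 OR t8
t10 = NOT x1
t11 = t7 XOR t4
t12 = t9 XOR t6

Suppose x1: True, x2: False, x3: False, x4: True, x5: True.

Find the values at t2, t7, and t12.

t2 = True, t7 = False, t12 = True

t1 = x5 XOR x3 = True XOR False = True
t2 = x4 OR x2 OR x1 = True OR False OR True = True
t3 = x2 AND t1 = False AND True = False
t4 = t3 XOR x2 = False XOR False = False
t5 = t1 XNOR t4 = True XNOR False = False
t6 = t1 XOR t5 = True XOR False = True
t7 = t5 XOR x3 = False XOR False = False
t8 = t4 XOR t7 = False XOR False = False
t9 = t4 OR t8 = False OR False = False
t12 = t9 XOR t6 = False XOR True = True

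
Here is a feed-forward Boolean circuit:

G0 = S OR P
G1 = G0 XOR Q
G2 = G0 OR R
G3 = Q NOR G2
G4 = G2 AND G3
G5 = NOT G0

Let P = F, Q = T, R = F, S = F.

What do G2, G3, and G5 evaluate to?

G2 = F  G3 = F  G5 = T

G0 = S OR P = F OR F = F
G2 = G0 OR R = F OR F = F
G3 = Q NOR G2 = T NOR F = F
G5 = NOT G0 = NOT F = T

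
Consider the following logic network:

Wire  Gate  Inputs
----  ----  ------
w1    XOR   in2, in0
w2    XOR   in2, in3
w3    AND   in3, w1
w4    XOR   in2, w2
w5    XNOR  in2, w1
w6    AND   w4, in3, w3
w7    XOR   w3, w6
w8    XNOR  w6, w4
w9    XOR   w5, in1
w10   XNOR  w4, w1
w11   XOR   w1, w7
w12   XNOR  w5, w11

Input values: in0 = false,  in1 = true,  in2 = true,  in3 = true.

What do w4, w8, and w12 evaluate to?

w4 = true; w8 = true; w12 = true

w1 = in2 XOR in0 = true XOR false = true
w2 = in2 XOR in3 = true XOR true = false
w3 = in3 AND w1 = true AND true = true
w4 = in2 XOR w2 = true XOR false = true
w5 = in2 XNOR w1 = true XNOR true = true
w6 = w4 AND in3 AND w3 = true AND true AND true = true
w7 = w3 XOR w6 = true XOR true = false
w8 = w6 XNOR w4 = true XNOR true = true
w11 = w1 XOR w7 = true XOR false = true
w12 = w5 XNOR w11 = true XNOR true = true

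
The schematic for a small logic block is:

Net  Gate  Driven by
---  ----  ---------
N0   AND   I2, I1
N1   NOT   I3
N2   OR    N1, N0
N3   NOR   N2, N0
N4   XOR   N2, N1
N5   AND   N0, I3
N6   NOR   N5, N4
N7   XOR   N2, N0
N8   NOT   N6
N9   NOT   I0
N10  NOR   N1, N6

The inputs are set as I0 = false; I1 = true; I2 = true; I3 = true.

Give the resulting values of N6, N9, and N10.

N6 = false; N9 = true; N10 = true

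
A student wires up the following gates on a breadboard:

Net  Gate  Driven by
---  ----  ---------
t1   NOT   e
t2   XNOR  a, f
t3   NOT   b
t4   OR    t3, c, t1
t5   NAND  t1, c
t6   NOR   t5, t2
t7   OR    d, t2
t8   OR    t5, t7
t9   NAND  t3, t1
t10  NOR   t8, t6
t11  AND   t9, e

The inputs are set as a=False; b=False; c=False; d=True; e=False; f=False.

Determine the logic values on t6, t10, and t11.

t6 = False  t10 = False  t11 = False

t1 = NOT e = NOT False = True
t2 = a XNOR f = False XNOR False = True
t3 = NOT b = NOT False = True
t5 = t1 NAND c = True NAND False = True
t6 = t5 NOR t2 = True NOR True = False
t7 = d OR t2 = True OR True = True
t8 = t5 OR t7 = True OR True = True
t9 = t3 NAND t1 = True NAND True = False
t10 = t8 NOR t6 = True NOR False = False
t11 = t9 AND e = False AND False = False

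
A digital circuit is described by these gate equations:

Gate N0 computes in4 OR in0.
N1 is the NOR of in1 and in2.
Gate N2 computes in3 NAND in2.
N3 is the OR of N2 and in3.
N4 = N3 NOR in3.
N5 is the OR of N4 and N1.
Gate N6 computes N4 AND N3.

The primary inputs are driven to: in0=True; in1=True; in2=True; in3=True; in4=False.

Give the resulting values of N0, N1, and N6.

N0 = in4 OR in0 = False OR True = True
N1 = in1 NOR in2 = True NOR True = False
N2 = in3 NAND in2 = True NAND True = False
N3 = N2 OR in3 = False OR True = True
N4 = N3 NOR in3 = True NOR True = False
N6 = N4 AND N3 = False AND True = False

N0 = True  N1 = False  N6 = False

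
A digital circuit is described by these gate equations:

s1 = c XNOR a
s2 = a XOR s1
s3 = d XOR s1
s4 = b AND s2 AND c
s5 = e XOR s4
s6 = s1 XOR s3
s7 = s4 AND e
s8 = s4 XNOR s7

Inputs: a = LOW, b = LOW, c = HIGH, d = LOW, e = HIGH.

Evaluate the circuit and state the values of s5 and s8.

s5 = HIGH; s8 = HIGH

s1 = c XNOR a = HIGH XNOR LOW = LOW
s2 = a XOR s1 = LOW XOR LOW = LOW
s4 = b AND s2 AND c = LOW AND LOW AND HIGH = LOW
s5 = e XOR s4 = HIGH XOR LOW = HIGH
s7 = s4 AND e = LOW AND HIGH = LOW
s8 = s4 XNOR s7 = LOW XNOR LOW = HIGH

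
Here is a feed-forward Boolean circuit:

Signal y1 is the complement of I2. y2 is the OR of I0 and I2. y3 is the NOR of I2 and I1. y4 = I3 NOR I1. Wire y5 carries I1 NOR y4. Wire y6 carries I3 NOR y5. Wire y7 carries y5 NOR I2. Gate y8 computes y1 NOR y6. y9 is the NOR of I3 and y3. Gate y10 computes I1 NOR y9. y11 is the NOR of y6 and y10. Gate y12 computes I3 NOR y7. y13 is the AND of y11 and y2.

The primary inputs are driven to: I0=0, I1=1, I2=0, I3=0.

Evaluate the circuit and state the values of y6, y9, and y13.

y2 = I0 OR I2 = 0 OR 0 = 0
y3 = I2 NOR I1 = 0 NOR 1 = 0
y4 = I3 NOR I1 = 0 NOR 1 = 0
y5 = I1 NOR y4 = 1 NOR 0 = 0
y6 = I3 NOR y5 = 0 NOR 0 = 1
y9 = I3 NOR y3 = 0 NOR 0 = 1
y10 = I1 NOR y9 = 1 NOR 1 = 0
y11 = y6 NOR y10 = 1 NOR 0 = 0
y13 = y11 AND y2 = 0 AND 0 = 0

y6 = 1  y9 = 1  y13 = 0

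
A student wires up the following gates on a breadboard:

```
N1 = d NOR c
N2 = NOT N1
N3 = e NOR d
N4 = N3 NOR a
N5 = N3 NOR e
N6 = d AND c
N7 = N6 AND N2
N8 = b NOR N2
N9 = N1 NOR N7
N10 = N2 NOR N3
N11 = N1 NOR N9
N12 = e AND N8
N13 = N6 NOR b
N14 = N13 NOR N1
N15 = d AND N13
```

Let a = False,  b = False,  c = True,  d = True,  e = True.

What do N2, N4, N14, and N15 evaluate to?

N1 = d NOR c = True NOR True = False
N2 = NOT N1 = NOT False = True
N3 = e NOR d = True NOR True = False
N4 = N3 NOR a = False NOR False = True
N6 = d AND c = True AND True = True
N13 = N6 NOR b = True NOR False = False
N14 = N13 NOR N1 = False NOR False = True
N15 = d AND N13 = True AND False = False

N2 = True, N4 = True, N14 = True, N15 = False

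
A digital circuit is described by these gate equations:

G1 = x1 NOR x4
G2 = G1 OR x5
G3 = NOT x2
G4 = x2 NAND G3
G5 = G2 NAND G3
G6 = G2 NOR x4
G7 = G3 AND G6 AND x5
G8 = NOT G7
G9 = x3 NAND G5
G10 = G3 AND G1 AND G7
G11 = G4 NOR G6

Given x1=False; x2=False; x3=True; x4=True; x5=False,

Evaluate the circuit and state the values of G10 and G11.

G10 = False, G11 = False

G1 = x1 NOR x4 = False NOR True = False
G2 = G1 OR x5 = False OR False = False
G3 = NOT x2 = NOT False = True
G4 = x2 NAND G3 = False NAND True = True
G6 = G2 NOR x4 = False NOR True = False
G7 = G3 AND G6 AND x5 = True AND False AND False = False
G10 = G3 AND G1 AND G7 = True AND False AND False = False
G11 = G4 NOR G6 = True NOR False = False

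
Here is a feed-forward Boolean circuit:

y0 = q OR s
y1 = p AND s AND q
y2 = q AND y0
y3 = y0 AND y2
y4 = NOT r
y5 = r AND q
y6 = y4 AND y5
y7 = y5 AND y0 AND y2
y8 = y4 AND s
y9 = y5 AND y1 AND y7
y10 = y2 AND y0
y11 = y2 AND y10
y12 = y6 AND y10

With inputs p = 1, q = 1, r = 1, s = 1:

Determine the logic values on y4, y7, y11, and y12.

y4 = 0, y7 = 1, y11 = 1, y12 = 0

y0 = q OR s = 1 OR 1 = 1
y2 = q AND y0 = 1 AND 1 = 1
y4 = NOT r = NOT 1 = 0
y5 = r AND q = 1 AND 1 = 1
y6 = y4 AND y5 = 0 AND 1 = 0
y7 = y5 AND y0 AND y2 = 1 AND 1 AND 1 = 1
y10 = y2 AND y0 = 1 AND 1 = 1
y11 = y2 AND y10 = 1 AND 1 = 1
y12 = y6 AND y10 = 0 AND 1 = 0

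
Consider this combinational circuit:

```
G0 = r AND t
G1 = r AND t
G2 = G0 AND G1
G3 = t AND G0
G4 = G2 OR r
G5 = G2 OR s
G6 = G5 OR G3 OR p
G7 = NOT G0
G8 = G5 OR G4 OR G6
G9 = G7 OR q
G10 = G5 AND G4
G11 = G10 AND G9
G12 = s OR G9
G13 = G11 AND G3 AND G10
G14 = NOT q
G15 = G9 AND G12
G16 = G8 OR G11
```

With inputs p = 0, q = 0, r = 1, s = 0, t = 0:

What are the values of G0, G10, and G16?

G0 = 0, G10 = 0, G16 = 1

G0 = r AND t = 1 AND 0 = 0
G1 = r AND t = 1 AND 0 = 0
G2 = G0 AND G1 = 0 AND 0 = 0
G3 = t AND G0 = 0 AND 0 = 0
G4 = G2 OR r = 0 OR 1 = 1
G5 = G2 OR s = 0 OR 0 = 0
G6 = G5 OR G3 OR p = 0 OR 0 OR 0 = 0
G7 = NOT G0 = NOT 0 = 1
G8 = G5 OR G4 OR G6 = 0 OR 1 OR 0 = 1
G9 = G7 OR q = 1 OR 0 = 1
G10 = G5 AND G4 = 0 AND 1 = 0
G11 = G10 AND G9 = 0 AND 1 = 0
G16 = G8 OR G11 = 1 OR 0 = 1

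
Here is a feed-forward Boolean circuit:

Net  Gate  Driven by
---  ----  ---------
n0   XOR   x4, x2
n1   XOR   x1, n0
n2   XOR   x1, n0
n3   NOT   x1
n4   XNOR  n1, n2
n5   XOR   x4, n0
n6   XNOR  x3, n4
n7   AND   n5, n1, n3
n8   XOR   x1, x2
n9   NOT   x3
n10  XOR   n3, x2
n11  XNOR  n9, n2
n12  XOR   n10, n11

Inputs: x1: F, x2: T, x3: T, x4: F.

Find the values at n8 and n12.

n8 = T, n12 = F

n0 = x4 XOR x2 = F XOR T = T
n2 = x1 XOR n0 = F XOR T = T
n3 = NOT x1 = NOT F = T
n8 = x1 XOR x2 = F XOR T = T
n9 = NOT x3 = NOT T = F
n10 = n3 XOR x2 = T XOR T = F
n11 = n9 XNOR n2 = F XNOR T = F
n12 = n10 XOR n11 = F XOR F = F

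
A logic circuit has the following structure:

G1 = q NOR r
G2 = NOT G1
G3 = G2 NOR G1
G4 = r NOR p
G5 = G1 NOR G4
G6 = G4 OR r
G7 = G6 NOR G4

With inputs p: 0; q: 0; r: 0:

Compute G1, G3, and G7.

G1 = 1  G3 = 0  G7 = 0

G1 = q NOR r = 0 NOR 0 = 1
G2 = NOT G1 = NOT 1 = 0
G3 = G2 NOR G1 = 0 NOR 1 = 0
G4 = r NOR p = 0 NOR 0 = 1
G6 = G4 OR r = 1 OR 0 = 1
G7 = G6 NOR G4 = 1 NOR 1 = 0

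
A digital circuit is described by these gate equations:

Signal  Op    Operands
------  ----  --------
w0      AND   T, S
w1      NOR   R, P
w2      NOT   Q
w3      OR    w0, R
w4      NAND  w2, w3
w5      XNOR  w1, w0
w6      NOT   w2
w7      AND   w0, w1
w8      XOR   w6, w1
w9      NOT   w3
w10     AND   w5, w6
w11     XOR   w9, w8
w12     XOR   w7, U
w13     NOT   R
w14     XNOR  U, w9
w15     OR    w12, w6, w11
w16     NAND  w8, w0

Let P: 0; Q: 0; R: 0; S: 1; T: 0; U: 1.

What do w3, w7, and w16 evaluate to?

w3 = 0, w7 = 0, w16 = 1

w0 = T AND S = 0 AND 1 = 0
w1 = R NOR P = 0 NOR 0 = 1
w2 = NOT Q = NOT 0 = 1
w3 = w0 OR R = 0 OR 0 = 0
w6 = NOT w2 = NOT 1 = 0
w7 = w0 AND w1 = 0 AND 1 = 0
w8 = w6 XOR w1 = 0 XOR 1 = 1
w16 = w8 NAND w0 = 1 NAND 0 = 1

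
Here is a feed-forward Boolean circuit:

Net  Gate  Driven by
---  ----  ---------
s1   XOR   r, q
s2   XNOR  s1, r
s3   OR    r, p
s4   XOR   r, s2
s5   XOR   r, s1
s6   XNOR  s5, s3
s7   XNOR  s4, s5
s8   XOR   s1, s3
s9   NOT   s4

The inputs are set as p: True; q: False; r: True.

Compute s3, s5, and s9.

s3 = True  s5 = False  s9 = True

s1 = r XOR q = True XOR False = True
s2 = s1 XNOR r = True XNOR True = True
s3 = r OR p = True OR True = True
s4 = r XOR s2 = True XOR True = False
s5 = r XOR s1 = True XOR True = False
s9 = NOT s4 = NOT False = True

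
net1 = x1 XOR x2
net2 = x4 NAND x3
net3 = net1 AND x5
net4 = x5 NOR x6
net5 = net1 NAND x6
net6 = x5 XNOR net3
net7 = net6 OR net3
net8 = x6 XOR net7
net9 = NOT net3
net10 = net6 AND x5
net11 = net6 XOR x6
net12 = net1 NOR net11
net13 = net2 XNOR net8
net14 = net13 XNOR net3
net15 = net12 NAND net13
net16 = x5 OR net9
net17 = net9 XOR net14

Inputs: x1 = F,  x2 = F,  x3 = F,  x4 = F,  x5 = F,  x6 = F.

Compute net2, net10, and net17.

net2 = T; net10 = F; net17 = T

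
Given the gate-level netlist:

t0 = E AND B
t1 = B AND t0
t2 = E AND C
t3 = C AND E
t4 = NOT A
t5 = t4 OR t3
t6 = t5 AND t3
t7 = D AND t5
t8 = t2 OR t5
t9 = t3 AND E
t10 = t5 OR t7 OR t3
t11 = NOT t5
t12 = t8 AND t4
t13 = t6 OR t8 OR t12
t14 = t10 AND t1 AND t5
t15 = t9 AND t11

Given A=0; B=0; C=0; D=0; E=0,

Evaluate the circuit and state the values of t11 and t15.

t11 = 0, t15 = 0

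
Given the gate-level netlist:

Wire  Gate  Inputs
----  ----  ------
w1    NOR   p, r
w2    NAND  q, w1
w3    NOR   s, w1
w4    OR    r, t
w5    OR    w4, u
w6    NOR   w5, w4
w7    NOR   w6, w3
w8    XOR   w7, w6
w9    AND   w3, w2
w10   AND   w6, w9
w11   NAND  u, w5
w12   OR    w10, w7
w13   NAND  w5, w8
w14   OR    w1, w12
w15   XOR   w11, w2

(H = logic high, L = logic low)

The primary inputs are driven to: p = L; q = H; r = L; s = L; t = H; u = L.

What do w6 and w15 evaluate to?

w6 = L; w15 = H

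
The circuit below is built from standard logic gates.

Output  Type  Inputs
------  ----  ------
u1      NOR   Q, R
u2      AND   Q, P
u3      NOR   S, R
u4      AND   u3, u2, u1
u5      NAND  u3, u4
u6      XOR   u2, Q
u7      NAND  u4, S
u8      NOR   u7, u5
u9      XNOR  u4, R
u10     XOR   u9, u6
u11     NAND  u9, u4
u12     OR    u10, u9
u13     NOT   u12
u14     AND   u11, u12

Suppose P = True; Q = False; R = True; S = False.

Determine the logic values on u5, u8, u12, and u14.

u5 = True, u8 = False, u12 = False, u14 = False

u1 = Q NOR R = False NOR True = False
u2 = Q AND P = False AND True = False
u3 = S NOR R = False NOR True = False
u4 = u3 AND u2 AND u1 = False AND False AND False = False
u5 = u3 NAND u4 = False NAND False = True
u6 = u2 XOR Q = False XOR False = False
u7 = u4 NAND S = False NAND False = True
u8 = u7 NOR u5 = True NOR True = False
u9 = u4 XNOR R = False XNOR True = False
u10 = u9 XOR u6 = False XOR False = False
u11 = u9 NAND u4 = False NAND False = True
u12 = u10 OR u9 = False OR False = False
u14 = u11 AND u12 = True AND False = False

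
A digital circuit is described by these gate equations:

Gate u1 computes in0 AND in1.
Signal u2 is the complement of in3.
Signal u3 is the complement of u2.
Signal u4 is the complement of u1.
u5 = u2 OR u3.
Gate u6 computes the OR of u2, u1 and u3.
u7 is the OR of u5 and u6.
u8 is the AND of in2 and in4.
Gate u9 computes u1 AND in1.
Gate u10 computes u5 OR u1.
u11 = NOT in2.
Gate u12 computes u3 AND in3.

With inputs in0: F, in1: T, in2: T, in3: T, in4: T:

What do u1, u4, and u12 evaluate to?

u1 = in0 AND in1 = F AND T = F
u2 = NOT in3 = NOT T = F
u3 = NOT u2 = NOT F = T
u4 = NOT u1 = NOT F = T
u12 = u3 AND in3 = T AND T = T

u1 = F  u4 = T  u12 = T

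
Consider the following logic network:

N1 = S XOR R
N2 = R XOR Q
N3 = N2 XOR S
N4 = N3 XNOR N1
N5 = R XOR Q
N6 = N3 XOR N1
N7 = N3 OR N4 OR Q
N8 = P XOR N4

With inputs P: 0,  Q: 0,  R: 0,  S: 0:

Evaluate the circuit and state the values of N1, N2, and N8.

N1 = 0; N2 = 0; N8 = 1

N1 = S XOR R = 0 XOR 0 = 0
N2 = R XOR Q = 0 XOR 0 = 0
N3 = N2 XOR S = 0 XOR 0 = 0
N4 = N3 XNOR N1 = 0 XNOR 0 = 1
N8 = P XOR N4 = 0 XOR 1 = 1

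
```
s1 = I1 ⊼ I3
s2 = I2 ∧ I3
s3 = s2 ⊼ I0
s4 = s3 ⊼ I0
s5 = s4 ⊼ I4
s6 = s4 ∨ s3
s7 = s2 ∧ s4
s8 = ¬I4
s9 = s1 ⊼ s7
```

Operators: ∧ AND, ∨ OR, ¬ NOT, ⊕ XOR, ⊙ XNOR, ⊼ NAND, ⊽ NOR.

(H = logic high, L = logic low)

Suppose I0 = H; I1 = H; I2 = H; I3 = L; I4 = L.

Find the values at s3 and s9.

s1 = I1 NAND I3 = H NAND L = H
s2 = I2 AND I3 = H AND L = L
s3 = s2 NAND I0 = L NAND H = H
s4 = s3 NAND I0 = H NAND H = L
s7 = s2 AND s4 = L AND L = L
s9 = s1 NAND s7 = H NAND L = H

s3 = H, s9 = H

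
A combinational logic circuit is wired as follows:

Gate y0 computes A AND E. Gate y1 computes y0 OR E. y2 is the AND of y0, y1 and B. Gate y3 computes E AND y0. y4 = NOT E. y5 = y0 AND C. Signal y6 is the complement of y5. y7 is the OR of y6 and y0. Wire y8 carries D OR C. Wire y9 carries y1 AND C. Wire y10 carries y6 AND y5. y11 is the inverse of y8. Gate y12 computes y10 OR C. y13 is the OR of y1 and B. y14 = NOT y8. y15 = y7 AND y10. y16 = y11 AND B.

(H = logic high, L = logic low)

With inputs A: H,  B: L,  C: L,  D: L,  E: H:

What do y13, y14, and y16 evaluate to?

y0 = A AND E = H AND H = H
y1 = y0 OR E = H OR H = H
y8 = D OR C = L OR L = L
y11 = NOT y8 = NOT L = H
y13 = y1 OR B = H OR L = H
y14 = NOT y8 = NOT L = H
y16 = y11 AND B = H AND L = L

y13 = H; y14 = H; y16 = L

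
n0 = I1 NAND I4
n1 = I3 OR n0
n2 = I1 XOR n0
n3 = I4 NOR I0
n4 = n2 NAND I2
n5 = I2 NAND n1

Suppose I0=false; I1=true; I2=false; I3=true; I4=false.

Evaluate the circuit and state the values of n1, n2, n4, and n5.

n0 = I1 NAND I4 = true NAND false = true
n1 = I3 OR n0 = true OR true = true
n2 = I1 XOR n0 = true XOR true = false
n4 = n2 NAND I2 = false NAND false = true
n5 = I2 NAND n1 = false NAND true = true

n1 = true; n2 = false; n4 = true; n5 = true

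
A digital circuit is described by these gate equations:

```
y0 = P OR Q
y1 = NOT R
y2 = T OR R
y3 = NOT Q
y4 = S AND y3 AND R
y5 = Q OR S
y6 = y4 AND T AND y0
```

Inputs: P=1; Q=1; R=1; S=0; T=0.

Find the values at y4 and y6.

y0 = P OR Q = 1 OR 1 = 1
y3 = NOT Q = NOT 1 = 0
y4 = S AND y3 AND R = 0 AND 0 AND 1 = 0
y6 = y4 AND T AND y0 = 0 AND 0 AND 1 = 0

y4 = 0, y6 = 0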